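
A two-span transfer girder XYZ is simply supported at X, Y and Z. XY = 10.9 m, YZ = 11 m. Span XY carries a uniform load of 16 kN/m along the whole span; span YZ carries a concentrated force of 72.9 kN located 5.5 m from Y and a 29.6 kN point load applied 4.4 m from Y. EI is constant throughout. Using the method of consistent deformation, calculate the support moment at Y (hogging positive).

Release continuity at Y by inserting a hinge; the redundant is the internal moment M_Y. The primary structure is two simply-supported spans XY and YZ.
End slopes at the hinge Y, treating each span as simply supported:
  span XY: UDL 16: wL³/(24EI) = 863.4/EI
  span YZ: point load 72.9 at a = 5.5: Pab(L + b)/(6LEI) = 551.3/EI
  span YZ: point load 29.6 at a = 4.4: Pab(L + b)/(6LEI) = 229.2/EI
  relative rotation θ_0 = (863.4 + 780.5)/EI = 1644/EI
A unit hogging moment at Y produces rotation L₁/(3EI) + L₂/(3EI) = 7.3/EI.
Slope continuity at Y: θ_0 = M_Y·7.3/EI, so M_Y = 1644/7.3 = 225.2 kN·m (hogging).

M_Y = 225.2 kN·m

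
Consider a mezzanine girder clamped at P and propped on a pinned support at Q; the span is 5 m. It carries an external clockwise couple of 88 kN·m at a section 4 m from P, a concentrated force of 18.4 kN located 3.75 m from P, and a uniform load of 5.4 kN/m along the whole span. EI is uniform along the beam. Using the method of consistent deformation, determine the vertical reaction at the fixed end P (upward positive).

Remove the prop at Q; the released (primary) structure is a cantilever built in at P.
Primary-structure tip deflection at Q by superposition:
  clockwise couple 88 at a = 4: M₀a(2L − a)/(2EI) = 1056/EI
  point load 18.4 at a = 3.75: Pa²(3L − a)/(6EI) = 485.2/EI
  UDL 5.4: wL⁴/(8EI) = 421.9/EI
  δ_0 = 1963/EI
Flexibility coefficient — unit upward force at Q: δ_{QQ} = L³/(3EI) = 41.67/EI.
Compatibility at Q: δ_0 − R_Q·δ_{QQ} = 0, so R_Q = 1963/41.67 = 47.11 kN.
Vertical equilibrium: R_P = ΣP − R_Q = 45.4 − 47.11 = -1.713 kN.

R_P = -1.713 kN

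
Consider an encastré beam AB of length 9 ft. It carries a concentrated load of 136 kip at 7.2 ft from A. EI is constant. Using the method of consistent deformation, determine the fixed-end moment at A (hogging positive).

Take the two fixed-end moments M_A, M_B as redundants; the released structure is the simple span AB.
End rotations of the released simple span under the applied load (×1/EI):
  at A: point load 136 at a = 7.2: Pab(L + b)/(6LEI) = 352.5/EI
  at B: point load 136 at a = 7.2: Pab(L + a)/(6LEI) = 528.8/EI
  θ_A0 = 352.5/EI,  θ_B0 = 528.8/EI
Flexibility coefficients: a unit moment at one end gives L/(3EI) there and L/(6EI) at the far end, so f₁₁ = f₂₂ = 3/EI and f₁₂ = f₂₁ = 1.5/EI.
Compatibility — zero rotation at each built-in end:
  3 M_A + 1.5 M_B = 352.5
  1.5 M_A + 3 M_B = 528.8
Solving the pair gives M_A = 39.17 kip·ft and M_B = 156.7 kip·ft (hogging).

M_A = 39.17 kip·ft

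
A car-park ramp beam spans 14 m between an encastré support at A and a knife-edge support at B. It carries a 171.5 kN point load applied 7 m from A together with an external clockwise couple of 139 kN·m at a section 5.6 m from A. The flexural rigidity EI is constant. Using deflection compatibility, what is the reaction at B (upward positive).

R_B = 63.13 kN

Remove the prop at B; the released (primary) structure is a cantilever built in at A.
Downward deflection at the released point B due to the loads:
  point load 171.5 at a = 7: Pa²(3L − a)/(6EI) = 49020/EI
  clockwise couple 139 at a = 5.6: M₀a(2L − a)/(2EI) = 8718/EI
  δ_0 = 57738/EI
Flexibility coefficient — unit upward force at B: δ_{BB} = L³/(3EI) = 914.7/EI.
The prop prevents deflection at B: R_B = δ_0/δ_{BB} = 57738/914.7 = 63.13 kN.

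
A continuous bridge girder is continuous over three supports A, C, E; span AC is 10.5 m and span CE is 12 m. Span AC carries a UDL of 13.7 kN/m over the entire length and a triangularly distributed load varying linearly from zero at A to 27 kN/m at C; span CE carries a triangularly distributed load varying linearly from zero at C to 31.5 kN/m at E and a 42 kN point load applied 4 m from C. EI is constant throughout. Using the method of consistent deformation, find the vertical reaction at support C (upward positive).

R_C = 323.8 kN

Take M_C as the redundant. Released structure: two simple spans AC and CE with a hinge at C.
Discontinuity in slope at C on the released structure — sum the simple-span end rotations:
  span AC: UDL 13.7: wL³/(24EI) = 660.8/EI
  span AC: triangular load, peak 27: w₀L³/(45EI) = 694.6/EI
  span CE: triangular load, peak 31.5: 7w₀L³/(360EI) = 1058/EI
  span CE: point load 42 at a = 4: Pab(L + b)/(6LEI) = 373.3/EI
  relative rotation θ_0 = (1355 + 1432)/EI = 2787/EI
A unit hogging moment at C produces rotation L₁/(3EI) + L₂/(3EI) = 7.5/EI.
Slope continuity at C: θ_0 = M_C·7.5/EI, so M_C = 2787/7.5 = 371.6 kN·m (hogging).
Span AC, ΣM about A with M_C applied at C: R_C^{AC}·10.5 = 1747 + 371.6, so R_C^{AC} = 201.8 kN and R_A = 285.6 − 201.8 = 83.78 kN.
Span CE, ΣM about E: R_C^{CE}·12 = 1092 + 371.6, so R_C^{CE} = 122 kN and R_E = 231 − 122 = 109 kN.
R_C = 201.8 + 122 = 323.8 kN.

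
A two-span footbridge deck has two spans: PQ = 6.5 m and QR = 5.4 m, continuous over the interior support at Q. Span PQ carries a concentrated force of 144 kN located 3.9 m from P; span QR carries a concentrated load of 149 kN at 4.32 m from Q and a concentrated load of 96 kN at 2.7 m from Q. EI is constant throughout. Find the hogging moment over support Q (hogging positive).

M_Q = 177.3 kN·m

Insert a hinge at Q; M_Q is the redundant, and each span becomes simply supported.
Discontinuity in slope at Q on the released structure — sum the simple-span end rotations:
  span PQ: point load 144 at a = 3.9: Pab(L + a)/(6LEI) = 389.4/EI
  span QR: point load 149 at a = 4.32: Pab(L + b)/(6LEI) = 139/EI
  span QR: point load 96 at a = 2.7: Pab(L + b)/(6LEI) = 175/EI
  relative rotation θ_0 = (389.4 + 314)/EI = 703.4/EI
A unit hogging moment at Q produces rotation L₁/(3EI) + L₂/(3EI) = 3.967/EI.
Slope continuity at Q: θ_0 = M_Q·3.967/EI, so M_Q = 703.4/3.967 = 177.3 kN·m (hogging).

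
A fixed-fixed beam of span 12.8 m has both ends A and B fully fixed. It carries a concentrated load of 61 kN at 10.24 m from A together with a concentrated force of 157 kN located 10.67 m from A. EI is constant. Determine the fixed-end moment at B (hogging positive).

M_B = 332.3 kN·m

Release both end moments; the primary structure is a simply-supported span AB with redundants M_A and M_B.
On the primary (simply-supported) span, the end slopes from the loading are:
  at A: point load 61 at a = 10.24: Pab(L + b)/(6LEI) = 319.8/EI
  at B: point load 61 at a = 10.24: Pab(L + a)/(6LEI) = 479.7/EI
  at A: point load 157 at a = 10.67: Pab(L + b)/(6LEI) = 693.7/EI
  at B: point load 157 at a = 10.67: Pab(L + a)/(6LEI) = 1090/EI
  θ_A0 = 1013/EI,  θ_B0 = 1570/EI
Flexibility coefficients: a unit moment at one end gives L/(3EI) there and L/(6EI) at the far end, so f₁₁ = f₂₂ = 4.267/EI and f₁₂ = f₂₁ = 2.133/EI.
Compatibility — zero rotation at each built-in end:
  4.267 M_A + 2.133 M_B = 1013
  2.133 M_A + 4.267 M_B = 1570
Solving the pair gives M_A = 71.37 kN·m and M_B = 332.3 kN·m (hogging).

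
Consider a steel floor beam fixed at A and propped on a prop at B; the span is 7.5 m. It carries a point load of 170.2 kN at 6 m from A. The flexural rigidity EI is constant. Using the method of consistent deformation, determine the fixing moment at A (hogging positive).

M_A = 122.5 kN·m

Remove the prop at B; the released (primary) structure is a cantilever built in at A.
Downward deflection at the released point B due to the loads:
  point load 170.2 at a = 6: Pa²(3L − a)/(6EI) = 16850/EI
Tip deflection under a unit load at B: L³/(3EI) = 140.6/EI.
The prop prevents deflection at B: R_B = δ_0/δ_{BB} = 16850/140.6 = 119.8 kN.
Moment equilibrium about A: M_A = Σ(load moments about A) − R_B·L = 1021 − 119.8×7.5 = 122.5 kN·m.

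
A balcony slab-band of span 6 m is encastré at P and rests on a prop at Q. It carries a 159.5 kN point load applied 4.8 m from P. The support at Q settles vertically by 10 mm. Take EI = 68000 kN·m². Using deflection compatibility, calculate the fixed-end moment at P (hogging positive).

M_P = 148.5 kN·m

Take the reaction at Q as the redundant and release it; the primary structure is a cantilever fixed at P.
Deflection at Q on the released cantilever, summing each load's contribution:
  point load 159.5 at a = 4.8: Pa²(3L − a)/(6EI) = 8085/EI
Flexibility coefficient — unit upward force at Q: δ_{QQ} = L³/(3EI) = 72/EI.
With EI = 68000 kN·m²: δ_0 = 0.11889 m and δ_{QQ} = 0.001059 m/kN.
Compatibility — the beam at Q must follow the support down by 0.01 m: δ_0 − R_Q·δ_{QQ} = 0.01, so R_Q = (0.11889 − 0.01)/0.001059 = 102.8 kN.
Moment equilibrium about P: M_P = Σ(load moments about P) − R_Q·L = 765.6 − 102.8×6 = 148.5 kN·m.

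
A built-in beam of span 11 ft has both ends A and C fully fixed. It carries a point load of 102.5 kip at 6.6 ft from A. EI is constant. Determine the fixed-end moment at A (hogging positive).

Take the two fixed-end moments M_A, M_C as redundants; the released structure is the simple span AC.
Simple-span end rotations at A and C under the given loads:
  at A: point load 102.5 at a = 6.6: Pab(L + b)/(6LEI) = 694.5/EI
  at C: point load 102.5 at a = 6.6: Pab(L + a)/(6LEI) = 793.8/EI
  θ_A0 = 694.5/EI,  θ_C0 = 793.8/EI
Flexibility coefficients: a unit moment at one end gives L/(3EI) there and L/(6EI) at the far end, so f₁₁ = f₂₂ = 3.667/EI and f₁₂ = f₂₁ = 1.833/EI.
Compatibility — zero rotation at each built-in end:
  3.667 M_A + 1.833 M_C = 694.5
  1.833 M_A + 3.667 M_C = 793.8
Solving the pair gives M_A = 108.2 kip·ft and M_C = 162.4 kip·ft (hogging).

M_A = 108.2 kip·ft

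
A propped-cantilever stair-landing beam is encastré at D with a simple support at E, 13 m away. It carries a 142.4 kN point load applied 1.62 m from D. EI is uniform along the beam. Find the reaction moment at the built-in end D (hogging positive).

Remove the prop at E; the released (primary) structure is a cantilever built in at D.
Downward deflection at the released point E due to the loads:
  point load 142.4 at a = 1.62: Pa²(3L − a)/(6EI) = 2328/EI
Flexibility coefficient — unit upward force at E: δ_{EE} = L³/(3EI) = 732.3/EI.
The prop prevents deflection at E: R_E = δ_0/δ_{EE} = 2328/732.3 = 3.179 kN.
Moment equilibrium about D: M_D = Σ(load moments about D) − R_E·L = 230.7 − 3.179×13 = 189.4 kN·m.

M_D = 189.4 kN·m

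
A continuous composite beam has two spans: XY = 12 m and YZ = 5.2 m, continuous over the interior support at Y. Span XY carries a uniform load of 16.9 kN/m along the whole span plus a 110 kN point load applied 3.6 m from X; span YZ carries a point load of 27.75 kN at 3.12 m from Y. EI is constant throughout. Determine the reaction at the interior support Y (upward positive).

R_Y = 240.7 kN

Release continuity at Y by inserting a hinge; the redundant is the internal moment M_Y. The primary structure is two simply-supported spans XY and YZ.
Rotations at Y on the released spans (each span's end-slope, ×1/EI):
  span XY: UDL 16.9: wL³/(24EI) = 1217/EI
  span XY: point load 110 at a = 3.6: Pab(L + a)/(6LEI) = 720.7/EI
  span YZ: point load 27.75 at a = 3.12: Pab(L + b)/(6LEI) = 42.02/EI
  relative rotation θ_0 = (1938 + 42.02)/EI = 1980/EI
A unit hogging moment at Y produces rotation L₁/(3EI) + L₂/(3EI) = 5.733/EI.
Compatibility: M_Y·(L₁+L₂)/(3EI) = θ_0, giving M_Y = 345.3 kN·m (hogging).
Span XY, ΣM about X with M_Y applied at Y: R_Y^{XY}·12 = 1613 + 345.3, so R_Y^{XY} = 163.2 kN and R_X = 312.8 − 163.2 = 149.6 kN.
Span YZ, ΣM about Z: R_Y^{YZ}·5.2 = 57.72 + 345.3, so R_Y^{YZ} = 77.5 kN and R_Z = 27.75 − 77.5 = -49.75 kN.
R_Y = 163.2 + 77.5 = 240.7 kN.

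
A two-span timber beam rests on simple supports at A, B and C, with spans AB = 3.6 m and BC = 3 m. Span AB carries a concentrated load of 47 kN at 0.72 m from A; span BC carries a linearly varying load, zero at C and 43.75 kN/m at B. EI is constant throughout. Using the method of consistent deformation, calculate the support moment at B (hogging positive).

M_B = 20.79 kN·m

Take M_B as the redundant. Released structure: two simple spans AB and BC with a hinge at B.
Discontinuity in slope at B on the released structure — sum the simple-span end rotations:
  span AB: point load 47 at a = 0.72: Pab(L + a)/(6LEI) = 19.49/EI
  span BC: triangular load, peak 43.75: w₀L³/(45EI) = 26.25/EI
  relative rotation θ_0 = (19.49 + 26.25)/EI = 45.74/EI
A unit hogging moment at B produces rotation L₁/(3EI) + L₂/(3EI) = 2.2/EI.
Compatibility: M_B·(L₁+L₂)/(3EI) = θ_0, giving M_B = 20.79 kN·m (hogging).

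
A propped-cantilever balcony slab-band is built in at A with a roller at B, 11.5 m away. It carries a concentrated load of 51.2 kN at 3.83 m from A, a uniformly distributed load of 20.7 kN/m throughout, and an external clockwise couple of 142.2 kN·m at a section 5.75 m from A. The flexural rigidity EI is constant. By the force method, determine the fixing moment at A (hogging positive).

Release the roller at B. Primary structure: cantilever fixed at A.
Primary-structure tip deflection at B by superposition:
  point load 51.2 at a = 3.83: Pa²(3L − a)/(6EI) = 3839/EI
  UDL 20.7: wL⁴/(8EI) = 45256/EI
  clockwise couple 142.2 at a = 5.75: M₀a(2L − a)/(2EI) = 7052/EI
  δ_0 = 56147/EI
Flexibility coefficient — unit upward force at B: δ_{BB} = L³/(3EI) = 507/EI.
The prop prevents deflection at B: R_B = δ_0/δ_{BB} = 56147/507 = 110.8 kN.
Moment equilibrium about A: M_A = Σ(load moments about A) − R_B·L = 1707 − 110.8×11.5 = 433.4 kN·m.

M_A = 433.4 kN·m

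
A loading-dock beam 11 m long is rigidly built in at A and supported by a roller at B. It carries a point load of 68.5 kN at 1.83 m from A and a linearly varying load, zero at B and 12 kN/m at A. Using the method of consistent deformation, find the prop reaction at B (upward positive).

Choose R_B as the redundant. The primary structure is the cantilever fixed at A.
Free-end deflection of the primary structure under the applied loading (downward +):
  point load 68.5 at a = 1.83: Pa²(3L − a)/(6EI) = 1192/EI
  triangular load, peak 12 at the fixed end: w₀L⁴/(30EI) = 5856/EI
  δ_0 = 7048/EI
Flexibility coefficient — unit upward force at B: δ_{BB} = L³/(3EI) = 443.7/EI.
Compatibility at B: δ_0 − R_B·δ_{BB} = 0, so R_B = 7048/443.7 = 15.89 kN.

R_B = 15.89 kN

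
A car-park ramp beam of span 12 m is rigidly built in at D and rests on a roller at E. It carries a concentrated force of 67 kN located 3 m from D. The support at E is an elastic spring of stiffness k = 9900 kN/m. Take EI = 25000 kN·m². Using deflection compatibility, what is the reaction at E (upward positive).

Choose R_E as the redundant. The primary structure is the cantilever fixed at D.
Deflection at E on the released cantilever, summing each load's contribution:
  point load 67 at a = 3: Pa²(3L − a)/(6EI) = 3316/EI
Flexibility coefficient — unit upward force at E: δ_{EE} = L³/(3EI) = 576/EI.
With EI = 25000 kN·m²: δ_0 = 0.13266 m and δ_{EE} = 0.02304 m/kN.
Compatibility — the spring shortens by R_E/k under the reaction it provides: δ_0 − R_E·δ_{EE} = R_E/k. With 1/k = 0.000101 m/kN, R_E = δ_0 / (δ_{EE} + 1/k) = 0.13266 / (0.02304 + 0.000101) = 5.733 kN.

R_E = 5.733 kN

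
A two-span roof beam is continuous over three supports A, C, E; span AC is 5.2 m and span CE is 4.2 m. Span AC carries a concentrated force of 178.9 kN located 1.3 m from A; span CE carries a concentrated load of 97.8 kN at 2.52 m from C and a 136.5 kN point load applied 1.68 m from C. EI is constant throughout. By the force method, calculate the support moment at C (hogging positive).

Take M_C as the redundant. Released structure: two simple spans AC and CE with a hinge at C.
Rotations at C on the released spans (each span's end-slope, ×1/EI):
  span AC: point load 178.9 at a = 1.3: Pab(L + a)/(6LEI) = 189/EI
  span CE: point load 97.8 at a = 2.52: Pab(L + b)/(6LEI) = 96.61/EI
  span CE: point load 136.5 at a = 1.68: Pab(L + b)/(6LEI) = 154.1/EI
  relative rotation θ_0 = (189 + 250.7)/EI = 439.7/EI
A unit hogging moment at C produces rotation L₁/(3EI) + L₂/(3EI) = 3.133/EI.
Slope continuity at C: θ_0 = M_C·3.133/EI, so M_C = 439.7/3.133 = 140.3 kN·m (hogging).

M_C = 140.3 kN·m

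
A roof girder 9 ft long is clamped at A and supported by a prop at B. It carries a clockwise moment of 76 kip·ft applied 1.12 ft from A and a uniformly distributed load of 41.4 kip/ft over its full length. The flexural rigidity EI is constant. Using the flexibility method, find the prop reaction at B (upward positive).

R_B = 142.7 kip

Release the roller at B. Primary structure: cantilever fixed at A.
Primary-structure tip deflection at B by superposition:
  clockwise couple 76 at a = 1.12: M₀a(2L − a)/(2EI) = 718.4/EI
  UDL 41.4: wL⁴/(8EI) = 33953/EI
  δ_0 = 34672/EI
Tip deflection under a unit load at B: L³/(3EI) = 243/EI.
Compatibility at B: δ_0 − R_B·δ_{BB} = 0, so R_B = 34672/243 = 142.7 kip.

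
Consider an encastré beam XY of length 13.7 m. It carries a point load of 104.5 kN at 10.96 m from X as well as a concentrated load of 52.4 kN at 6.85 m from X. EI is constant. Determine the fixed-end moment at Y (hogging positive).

Release both end moments; the primary structure is a simply-supported span XY with redundants M_X and M_Y.
Simple-span end rotations at X and Y under the given loads:
  at X: point load 104.5 at a = 10.96: Pab(L + b)/(6LEI) = 627.6/EI
  at Y: point load 104.5 at a = 10.96: Pab(L + a)/(6LEI) = 941.5/EI
  at X: point load 52.4 at a = 6.85: Pab(L + b)/(6LEI) = 614.7/EI
  at Y: point load 52.4 at a = 6.85: Pab(L + a)/(6LEI) = 614.7/EI
  θ_X0 = 1242/EI,  θ_Y0 = 1556/EI
Flexibility coefficients: a unit moment at one end gives L/(3EI) there and L/(6EI) at the far end, so f₁₁ = f₂₂ = 4.567/EI and f₁₂ = f₂₁ = 2.283/EI.
Compatibility — zero rotation at each built-in end:
  4.567 M_X + 2.283 M_Y = 1242
  2.283 M_X + 4.567 M_Y = 1556
Solving the pair gives M_X = 135.5 kN·m and M_Y = 273 kN·m (hogging).

M_Y = 273 kN·m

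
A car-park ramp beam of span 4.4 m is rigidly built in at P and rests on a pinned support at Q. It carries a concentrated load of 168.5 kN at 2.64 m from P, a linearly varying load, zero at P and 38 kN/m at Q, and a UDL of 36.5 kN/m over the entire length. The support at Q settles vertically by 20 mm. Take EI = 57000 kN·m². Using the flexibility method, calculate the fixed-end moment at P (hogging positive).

M_P = 432.5 kN·m

Remove the prop at Q; the released (primary) structure is a cantilever built in at P.
Deflection at Q on the released cantilever, summing each load's contribution:
  point load 168.5 at a = 2.64: Pa²(3L − a)/(6EI) = 2067/EI
  triangular load, peak 38 at the free end: 11w₀L⁴/(120EI) = 1306/EI
  UDL 36.5: wL⁴/(8EI) = 1710/EI
  δ_0 = 5083/EI
Flexibility coefficient — unit upward force at Q: δ_{QQ} = L³/(3EI) = 28.39/EI.
With EI = 57000 kN·m²: δ_0 = 0.089168 m and δ_{QQ} = 0.000498 m/kN.
Compatibility — the beam at Q must follow the support down by 0.02 m: δ_0 − R_Q·δ_{QQ} = 0.02, so R_Q = (0.089168 − 0.02)/0.000498 = 138.8 kN.
Moment equilibrium about P: M_P = Σ(load moments about P) − R_Q·L = 1043 − 138.8×4.4 = 432.5 kN·m.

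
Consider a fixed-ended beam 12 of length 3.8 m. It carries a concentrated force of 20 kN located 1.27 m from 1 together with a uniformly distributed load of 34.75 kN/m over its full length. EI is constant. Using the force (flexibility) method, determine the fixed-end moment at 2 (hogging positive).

Take the two fixed-end moments M_1, M_2 as redundants; the released structure is the simple span 12.
End rotations of the released simple span under the applied load (×1/EI):
  at 1: point load 20 at a = 1.27: Pab(L + b)/(6LEI) = 17.84/EI
  at 2: point load 20 at a = 1.27: Pab(L + a)/(6LEI) = 14.29/EI
  at 1: UDL 34.75: wL³/(24EI) = 79.45/EI
  at 2: UDL 34.75: wL³/(24EI) = 79.45/EI
  θ_10 = 97.29/EI,  θ_20 = 93.74/EI
Flexibility coefficients: a unit moment at one end gives L/(3EI) there and L/(6EI) at the far end, so f₁₁ = f₂₂ = 1.267/EI and f₁₂ = f₂₁ = 0.6333/EI.
Compatibility — zero rotation at each built-in end:
  1.267 M_1 + 0.6333 M_2 = 97.29
  0.6333 M_1 + 1.267 M_2 = 93.74
Solving the pair gives M_1 = 53.08 kN·m and M_2 = 47.47 kN·m (hogging).

M_2 = 47.47 kN·m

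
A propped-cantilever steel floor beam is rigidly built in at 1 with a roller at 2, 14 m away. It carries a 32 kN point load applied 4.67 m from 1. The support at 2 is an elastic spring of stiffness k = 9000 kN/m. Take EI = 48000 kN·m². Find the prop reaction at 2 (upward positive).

Take the reaction at 2 as the redundant and release it; the primary structure is a cantilever fixed at 1.
Deflection at 2 on the released cantilever, summing each load's contribution:
  point load 32 at a = 4.67: Pa²(3L − a)/(6EI) = 4342/EI
Tip deflection under a unit load at 2: L³/(3EI) = 914.7/EI.
With EI = 48000 kN·m²: δ_0 = 0.090458 m and δ_{22} = 0.019056 m/kN.
Compatibility — the spring shortens by R_2/k under the reaction it provides: δ_0 − R_2·δ_{22} = R_2/k. With 1/k = 0.000111 m/kN, R_2 = δ_0 / (δ_{22} + 1/k) = 0.090458 / (0.019056 + 0.000111) = 4.72 kN.

R_2 = 4.72 kN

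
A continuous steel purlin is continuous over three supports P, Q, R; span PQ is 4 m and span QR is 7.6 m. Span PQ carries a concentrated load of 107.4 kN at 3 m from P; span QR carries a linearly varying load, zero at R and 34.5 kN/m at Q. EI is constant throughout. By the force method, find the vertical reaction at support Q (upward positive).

Take M_Q as the redundant. Released structure: two simple spans PQ and QR with a hinge at Q.
Discontinuity in slope at Q on the released structure — sum the simple-span end rotations:
  span PQ: point load 107.4 at a = 3: Pab(L + a)/(6LEI) = 93.97/EI
  span QR: triangular load, peak 34.5: w₀L³/(45EI) = 336.5/EI
  relative rotation θ_0 = (93.97 + 336.5)/EI = 430.5/EI
A unit hogging moment at Q produces rotation L₁/(3EI) + L₂/(3EI) = 3.867/EI.
Compatibility: M_Q·(L₁+L₂)/(3EI) = θ_0, giving M_Q = 111.3 kN·m (hogging).
Span PQ, ΣM about P with M_Q applied at Q: R_Q^{PQ}·4 = 322.2 + 111.3, so R_Q^{PQ} = 108.4 kN and R_P = 107.4 − 108.4 = -0.9856 kN.
Span QR, ΣM about R: R_Q^{QR}·7.6 = 664.2 + 111.3, so R_Q^{QR} = 102.1 kN and R_R = 131.1 − 102.1 = 29.05 kN.
R_Q = 108.4 + 102.1 = 210.4 kN.

R_Q = 210.4 kN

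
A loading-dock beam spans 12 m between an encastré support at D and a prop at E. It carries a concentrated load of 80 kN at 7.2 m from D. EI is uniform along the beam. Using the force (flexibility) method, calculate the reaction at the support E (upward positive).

Remove the prop at E; the released (primary) structure is a cantilever built in at D.
Free-end deflection of the primary structure under the applied loading (downward +):
  point load 80 at a = 7.2: Pa²(3L − a)/(6EI) = 19907/EI
Flexibility coefficient — unit upward force at E: δ_{EE} = L³/(3EI) = 576/EI.
Compatibility at E: δ_0 − R_E·δ_{EE} = 0, so R_E = 19907/576 = 34.56 kN.

R_E = 34.56 kN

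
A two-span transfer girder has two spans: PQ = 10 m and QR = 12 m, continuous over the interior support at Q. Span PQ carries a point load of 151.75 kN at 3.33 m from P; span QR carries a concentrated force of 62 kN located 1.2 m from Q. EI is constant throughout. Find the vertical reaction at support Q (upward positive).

R_Q = 131.4 kN

Take M_Q as the redundant. Released structure: two simple spans PQ and QR with a hinge at Q.
Discontinuity in slope at Q on the released structure — sum the simple-span end rotations:
  span PQ: point load 151.75 at a = 3.33: Pab(L + a)/(6LEI) = 748.8/EI
  span QR: point load 62 at a = 1.2: Pab(L + b)/(6LEI) = 254.4/EI
  relative rotation θ_0 = (748.8 + 254.4)/EI = 1003/EI
A unit hogging moment at Q produces rotation L₁/(3EI) + L₂/(3EI) = 7.333/EI.
Compatibility: M_Q·(L₁+L₂)/(3EI) = θ_0, giving M_Q = 136.8 kN·m (hogging).
Span PQ, ΣM about P with M_Q applied at Q: R_Q^{PQ}·10 = 505.3 + 136.8, so R_Q^{PQ} = 64.21 kN and R_P = 151.8 − 64.21 = 87.54 kN.
Span QR, ΣM about R: R_Q^{QR}·12 = 669.6 + 136.8, so R_Q^{QR} = 67.2 kN and R_R = 62 − 67.2 = -5.201 kN.
R_Q = 64.21 + 67.2 = 131.4 kN.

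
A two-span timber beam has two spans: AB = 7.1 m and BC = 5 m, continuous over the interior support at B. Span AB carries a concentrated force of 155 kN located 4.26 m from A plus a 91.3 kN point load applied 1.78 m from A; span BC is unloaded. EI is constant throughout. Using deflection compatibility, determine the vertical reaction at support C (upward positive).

Insert a hinge at B; M_B is the redundant, and each span becomes simply supported.
Rotations at B on the released spans (each span's end-slope, ×1/EI):
  span AB: point load 155 at a = 4.26: Pab(L + a)/(6LEI) = 500.1/EI
  span AB: point load 91.3 at a = 1.78: Pab(L + a)/(6LEI) = 180.2/EI
  relative rotation θ_0 = (680.3 + 0)/EI = 680.3/EI
A unit hogging moment at B produces rotation L₁/(3EI) + L₂/(3EI) = 4.033/EI.
Compatibility: M_B·(L₁+L₂)/(3EI) = θ_0, giving M_B = 168.7 kN·m (hogging).
Span BC, ΣM about C: R_B^{BC}·5 = 0 + 168.7, so R_B^{BC} = 33.73 kN and R_C = 0 − 33.73 = -33.73 kN.

R_C = -33.73 kN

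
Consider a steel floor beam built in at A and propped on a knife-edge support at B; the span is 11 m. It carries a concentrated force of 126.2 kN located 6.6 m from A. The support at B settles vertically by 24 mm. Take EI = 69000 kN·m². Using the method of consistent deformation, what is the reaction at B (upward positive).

R_B = 50.79 kN

Take the reaction at B as the redundant and release it; the primary structure is a cantilever fixed at A.
Downward deflection at the released point B due to the loads:
  point load 126.2 at a = 6.6: Pa²(3L − a)/(6EI) = 24188/EI
Flexibility coefficient — unit upward force at B: δ_{BB} = L³/(3EI) = 443.7/EI.
With EI = 69000 kN·m²: δ_0 = 0.35055 m and δ_{BB} = 0.00643 m/kN.
Compatibility — the beam at B must follow the support down by 0.024 m: δ_0 − R_B·δ_{BB} = 0.024, so R_B = (0.35055 − 0.024)/0.00643 = 50.79 kN.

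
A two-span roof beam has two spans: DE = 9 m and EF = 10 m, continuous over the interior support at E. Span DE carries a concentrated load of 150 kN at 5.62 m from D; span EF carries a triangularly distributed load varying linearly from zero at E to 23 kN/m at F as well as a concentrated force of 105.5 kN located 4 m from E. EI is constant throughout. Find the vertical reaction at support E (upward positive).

Take M_E as the redundant. Released structure: two simple spans DE and EF with a hinge at E.
Discontinuity in slope at E on the released structure — sum the simple-span end rotations:
  span DE: point load 150 at a = 5.62: Pab(L + a)/(6LEI) = 771.4/EI
  span EF: triangular load, peak 23: 7w₀L³/(360EI) = 447.2/EI
  span EF: point load 105.5 at a = 4: Pab(L + b)/(6LEI) = 675.2/EI
  relative rotation θ_0 = (771.4 + 1122)/EI = 1894/EI
A unit hogging moment at E produces rotation L₁/(3EI) + L₂/(3EI) = 6.333/EI.
Compatibility: M_E·(L₁+L₂)/(3EI) = θ_0, giving M_E = 299 kN·m (hogging).
Span DE, ΣM about D with M_E applied at E: R_E^{DE}·9 = 843 + 299, so R_E^{DE} = 126.9 kN and R_D = 150 − 126.9 = 23.11 kN.
Span EF, ΣM about F: R_E^{EF}·10 = 1016 + 299, so R_E^{EF} = 131.5 kN and R_F = 220.5 − 131.5 = 88.96 kN.
R_E = 126.9 + 131.5 = 258.4 kN.

R_E = 258.4 kN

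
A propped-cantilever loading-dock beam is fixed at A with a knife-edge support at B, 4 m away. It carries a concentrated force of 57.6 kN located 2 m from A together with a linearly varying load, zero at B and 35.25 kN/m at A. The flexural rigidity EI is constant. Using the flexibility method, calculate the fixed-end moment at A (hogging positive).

M_A = 80.8 kN·m

Release the roller at B. Primary structure: cantilever fixed at A.
Free-end deflection of the primary structure under the applied loading (downward +):
  point load 57.6 at a = 2: Pa²(3L − a)/(6EI) = 384/EI
  triangular load, peak 35.25 at the fixed end: w₀L⁴/(30EI) = 300.8/EI
  δ_0 = 684.8/EI
Tip deflection under a unit load at B: L³/(3EI) = 21.33/EI.
The prop prevents deflection at B: R_B = δ_0/δ_{BB} = 684.8/21.33 = 32.1 kN.
Moment equilibrium about A: M_A = Σ(load moments about A) − R_B·L = 209.2 − 32.1×4 = 80.8 kN·m.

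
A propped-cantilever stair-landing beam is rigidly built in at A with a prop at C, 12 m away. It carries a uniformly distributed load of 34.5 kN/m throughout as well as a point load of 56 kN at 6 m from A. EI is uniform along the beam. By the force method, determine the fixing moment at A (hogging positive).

M_A = 747 kN·m

Release the roller at C. Primary structure: cantilever fixed at A.
Downward deflection at the released point C due to the loads:
  UDL 34.5: wL⁴/(8EI) = 89424/EI
  point load 56 at a = 6: Pa²(3L − a)/(6EI) = 10080/EI
  δ_0 = 99504/EI
Flexibility coefficient — unit upward force at C: δ_{CC} = L³/(3EI) = 576/EI.
Compatibility at C: δ_0 − R_C·δ_{CC} = 0, so R_C = 99504/576 = 172.8 kN.
Moment equilibrium about A: M_A = Σ(load moments about A) − R_C·L = 2820 − 172.8×12 = 747 kN·m.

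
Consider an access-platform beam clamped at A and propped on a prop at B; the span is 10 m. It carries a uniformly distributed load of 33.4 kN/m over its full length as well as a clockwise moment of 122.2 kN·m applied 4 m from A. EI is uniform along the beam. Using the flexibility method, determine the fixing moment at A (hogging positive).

Remove the prop at B; the released (primary) structure is a cantilever built in at A.
Downward deflection at the released point B due to the loads:
  UDL 33.4: wL⁴/(8EI) = 41750/EI
  clockwise couple 122.2 at a = 4: M₀a(2L − a)/(2EI) = 3910/EI
  δ_0 = 45660/EI
Flexibility coefficient — unit upward force at B: δ_{BB} = L³/(3EI) = 333.3/EI.
The prop prevents deflection at B: R_B = δ_0/δ_{BB} = 45660/333.3 = 137 kN.
Moment equilibrium about A: M_A = Σ(load moments about A) − R_B·L = 1792 − 137×10 = 422.4 kN·m.

M_A = 422.4 kN·m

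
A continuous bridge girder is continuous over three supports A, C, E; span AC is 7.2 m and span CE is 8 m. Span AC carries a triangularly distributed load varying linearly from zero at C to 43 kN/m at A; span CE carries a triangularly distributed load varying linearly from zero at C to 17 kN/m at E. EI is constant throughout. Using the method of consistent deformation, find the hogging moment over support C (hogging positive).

Release continuity at C by inserting a hinge; the redundant is the internal moment M_C. The primary structure is two simply-supported spans AC and CE.
Rotations at C on the released spans (each span's end-slope, ×1/EI):
  span AC: triangular load, peak 43: 7w₀L³/(360EI) = 312.1/EI
  span CE: triangular load, peak 17: 7w₀L³/(360EI) = 169.2/EI
  relative rotation θ_0 = (312.1 + 169.2)/EI = 481.3/EI
A unit hogging moment at C produces rotation L₁/(3EI) + L₂/(3EI) = 5.067/EI.
Compatibility: M_C·(L₁+L₂)/(3EI) = θ_0, giving M_C = 95 kN·m (hogging).

M_C = 95 kN·m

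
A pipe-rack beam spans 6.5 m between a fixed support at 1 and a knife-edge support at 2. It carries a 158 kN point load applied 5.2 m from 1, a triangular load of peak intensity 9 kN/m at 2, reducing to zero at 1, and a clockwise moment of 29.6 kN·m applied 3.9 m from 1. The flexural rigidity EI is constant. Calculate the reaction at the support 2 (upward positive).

R_2 = 133.1 kN

Take the reaction at 2 as the redundant and release it; the primary structure is a cantilever fixed at 1.
Primary-structure tip deflection at 2 by superposition:
  point load 158 at a = 5.2: Pa²(3L − a)/(6EI) = 10182/EI
  triangular load, peak 9 at the free end: 11w₀L⁴/(120EI) = 1473/EI
  clockwise couple 29.6 at a = 3.9: M₀a(2L − a)/(2EI) = 525.3/EI
  δ_0 = 12180/EI
Tip deflection under a unit load at 2: L³/(3EI) = 91.54/EI.
Compatibility at 2: δ_0 − R_2·δ_{22} = 0, so R_2 = 12180/91.54 = 133.1 kN.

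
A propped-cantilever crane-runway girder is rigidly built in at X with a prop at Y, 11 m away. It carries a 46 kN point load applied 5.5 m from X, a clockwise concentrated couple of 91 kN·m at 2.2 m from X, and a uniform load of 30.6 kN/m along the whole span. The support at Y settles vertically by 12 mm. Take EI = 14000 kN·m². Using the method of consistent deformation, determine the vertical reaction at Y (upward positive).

Choose R_Y as the redundant. The primary structure is the cantilever fixed at X.
Primary-structure tip deflection at Y by superposition:
  point load 46 at a = 5.5: Pa²(3L − a)/(6EI) = 6378/EI
  clockwise couple 91 at a = 2.2: M₀a(2L − a)/(2EI) = 1982/EI
  UDL 30.6: wL⁴/(8EI) = 56002/EI
  δ_0 = 64362/EI
Tip deflection under a unit load at Y: L³/(3EI) = 443.7/EI.
With EI = 14000 kN·m²: δ_0 = 4.5973 m and δ_{YY} = 0.03169 m/kN.
Compatibility — the beam at Y must follow the support down by 0.012 m: δ_0 − R_Y·δ_{YY} = 0.012, so R_Y = (4.5973 − 0.012)/0.03169 = 144.7 kN.

R_Y = 144.7 kN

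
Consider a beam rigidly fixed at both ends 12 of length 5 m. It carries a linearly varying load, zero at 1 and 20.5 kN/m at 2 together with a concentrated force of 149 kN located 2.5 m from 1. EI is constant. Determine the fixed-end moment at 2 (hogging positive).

Take the two fixed-end moments M_1, M_2 as redundants; the released structure is the simple span 12.
Simple-span end rotations at 1 and 2 under the given loads:
  at 1: triangular load, peak 20.5: 7w₀L³/(360EI) = 49.83/EI
  at 2: triangular load, peak 20.5: w₀L³/(45EI) = 56.94/EI
  at 1: point load 149 at a = 2.5: Pab(L + b)/(6LEI) = 232.8/EI
  at 2: point load 149 at a = 2.5: Pab(L + a)/(6LEI) = 232.8/EI
  θ_10 = 282.6/EI,  θ_20 = 289.8/EI
Flexibility coefficients: a unit moment at one end gives L/(3EI) there and L/(6EI) at the far end, so f₁₁ = f₂₂ = 1.667/EI and f₁₂ = f₂₁ = 0.8333/EI.
Compatibility — zero rotation at each built-in end:
  1.667 M_1 + 0.8333 M_2 = 282.6
  0.8333 M_1 + 1.667 M_2 = 289.8
Solving the pair gives M_1 = 110.2 kN·m and M_2 = 118.8 kN·m (hogging).

M_2 = 118.8 kN·m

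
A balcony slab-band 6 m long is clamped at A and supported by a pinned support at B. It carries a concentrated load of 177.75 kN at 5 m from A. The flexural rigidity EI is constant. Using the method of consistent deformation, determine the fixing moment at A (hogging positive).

Take the reaction at B as the redundant and release it; the primary structure is a cantilever fixed at A.
Free-end deflection of the primary structure under the applied loading (downward +):
  point load 177.75 at a = 5: Pa²(3L − a)/(6EI) = 9628/EI
Tip deflection under a unit load at B: L³/(3EI) = 72/EI.
Compatibility at B: δ_0 − R_B·δ_{BB} = 0, so R_B = 9628/72 = 133.7 kN.
Moment equilibrium about A: M_A = Σ(load moments about A) − R_B·L = 888.8 − 133.7×6 = 86.41 kN·m.

M_A = 86.41 kN·m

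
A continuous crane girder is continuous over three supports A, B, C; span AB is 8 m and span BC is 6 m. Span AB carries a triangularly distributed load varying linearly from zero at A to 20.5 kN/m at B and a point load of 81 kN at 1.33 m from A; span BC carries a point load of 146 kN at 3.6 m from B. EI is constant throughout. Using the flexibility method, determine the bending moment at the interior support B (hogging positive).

M_B = 143 kN·m

Take M_B as the redundant. Released structure: two simple spans AB and BC with a hinge at B.
Discontinuity in slope at B on the released structure — sum the simple-span end rotations:
  span AB: triangular load, peak 20.5: w₀L³/(45EI) = 233.2/EI
  span AB: point load 81 at a = 1.33: Pab(L + a)/(6LEI) = 139.7/EI
  span BC: point load 146 at a = 3.6: Pab(L + b)/(6LEI) = 294.3/EI
  relative rotation θ_0 = (372.9 + 294.3)/EI = 667.3/EI
A unit hogging moment at B produces rotation L₁/(3EI) + L₂/(3EI) = 4.667/EI.
Compatibility: M_B·(L₁+L₂)/(3EI) = θ_0, giving M_B = 143 kN·m (hogging).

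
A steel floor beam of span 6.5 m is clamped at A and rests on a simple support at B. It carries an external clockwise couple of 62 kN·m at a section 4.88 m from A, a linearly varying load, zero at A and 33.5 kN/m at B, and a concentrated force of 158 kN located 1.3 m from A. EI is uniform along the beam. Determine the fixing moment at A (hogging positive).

M_A = 205.2 kN·m

Choose R_B as the redundant. The primary structure is the cantilever fixed at A.
Primary-structure tip deflection at B by superposition:
  clockwise couple 62 at a = 4.88: M₀a(2L − a)/(2EI) = 1228/EI
  triangular load, peak 33.5 at the free end: 11w₀L⁴/(120EI) = 5482/EI
  point load 158 at a = 1.3: Pa²(3L − a)/(6EI) = 810/EI
  δ_0 = 7520/EI
Flexibility coefficient — unit upward force at B: δ_{BB} = L³/(3EI) = 91.54/EI.
Compatibility at B: δ_0 − R_B·δ_{BB} = 0, so R_B = 7520/91.54 = 82.15 kN.
Moment equilibrium about A: M_A = Σ(load moments about A) − R_B·L = 739.2 − 82.15×6.5 = 205.2 kN·m.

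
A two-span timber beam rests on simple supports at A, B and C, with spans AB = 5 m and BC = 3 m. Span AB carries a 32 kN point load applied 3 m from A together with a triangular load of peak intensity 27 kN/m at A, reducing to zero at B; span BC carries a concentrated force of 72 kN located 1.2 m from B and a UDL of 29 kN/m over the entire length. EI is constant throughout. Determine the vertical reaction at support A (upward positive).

R_A = 43.48 kN

Take M_B as the redundant. Released structure: two simple spans AB and BC with a hinge at B.
Rotations at B on the released spans (each span's end-slope, ×1/EI):
  span AB: point load 32 at a = 3: Pab(L + a)/(6LEI) = 51.2/EI
  span AB: triangular load, peak 27: 7w₀L³/(360EI) = 65.62/EI
  span BC: point load 72 at a = 1.2: Pab(L + b)/(6LEI) = 41.47/EI
  span BC: UDL 29: wL³/(24EI) = 32.62/EI
  relative rotation θ_0 = (116.8 + 74.1)/EI = 190.9/EI
A unit hogging moment at B produces rotation L₁/(3EI) + L₂/(3EI) = 2.667/EI.
Slope continuity at B: θ_0 = M_B·2.667/EI, so M_B = 190.9/2.667 = 71.6 kN·m (hogging).
Span AB, ΣM about A with M_B applied at B: R_B^{AB}·5 = 208.5 + 71.6, so R_B^{AB} = 56.02 kN and R_A = 99.5 − 56.02 = 43.48 kN.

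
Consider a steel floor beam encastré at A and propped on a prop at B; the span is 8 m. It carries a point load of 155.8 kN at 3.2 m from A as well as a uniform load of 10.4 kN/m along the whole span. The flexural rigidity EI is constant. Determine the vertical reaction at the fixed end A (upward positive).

R_A = 175.4 kN

Release the roller at B. Primary structure: cantilever fixed at A.
Free-end deflection of the primary structure under the applied loading (downward +):
  point load 155.8 at a = 3.2: Pa²(3L − a)/(6EI) = 5531/EI
  UDL 10.4: wL⁴/(8EI) = 5325/EI
  δ_0 = 10855/EI
Tip deflection under a unit load at B: L³/(3EI) = 170.7/EI.
Compatibility at B: δ_0 − R_B·δ_{BB} = 0, so R_B = 10855/170.7 = 63.61 kN.
Vertical equilibrium: R_A = ΣP − R_B = 239 − 63.61 = 175.4 kN.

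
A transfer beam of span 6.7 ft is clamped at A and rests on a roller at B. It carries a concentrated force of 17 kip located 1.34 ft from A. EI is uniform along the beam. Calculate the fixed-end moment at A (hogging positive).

Take the reaction at B as the redundant and release it; the primary structure is a cantilever fixed at A.
Primary-structure tip deflection at B by superposition:
  point load 17 at a = 1.34: Pa²(3L − a)/(6EI) = 95.44/EI
Flexibility coefficient — unit upward force at B: δ_{BB} = L³/(3EI) = 100.3/EI.
The prop prevents deflection at B: R_B = δ_0/δ_{BB} = 95.44/100.3 = 0.952 kip.
Moment equilibrium about A: M_A = Σ(load moments about A) − R_B·L = 22.78 − 0.952×6.7 = 16.4 kip·ft.

M_A = 16.4 kip·ft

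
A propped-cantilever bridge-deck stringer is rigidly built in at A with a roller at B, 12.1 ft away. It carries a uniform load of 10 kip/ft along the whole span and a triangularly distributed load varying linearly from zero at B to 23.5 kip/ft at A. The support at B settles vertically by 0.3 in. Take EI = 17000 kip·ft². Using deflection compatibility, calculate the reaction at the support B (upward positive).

R_B = 73.09 kip

Take the reaction at B as the redundant and release it; the primary structure is a cantilever fixed at A.
Deflection at B on the released cantilever, summing each load's contribution:
  UDL 10: wL⁴/(8EI) = 26795/EI
  triangular load, peak 23.5 at the fixed end: w₀L⁴/(30EI) = 16791/EI
  δ_0 = 43586/EI
Flexibility coefficient — unit upward force at B: δ_{BB} = L³/(3EI) = 590.5/EI.
With EI = 17000 kip·ft²: δ_0 = 2.5639 ft and δ_{BB} = 0.034736 ft/kip.
Compatibility — the beam at B must follow the support down by 0.025 ft: δ_0 − R_B·δ_{BB} = 0.025, so R_B = (2.5639 − 0.025)/0.034736 = 73.09 kip.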